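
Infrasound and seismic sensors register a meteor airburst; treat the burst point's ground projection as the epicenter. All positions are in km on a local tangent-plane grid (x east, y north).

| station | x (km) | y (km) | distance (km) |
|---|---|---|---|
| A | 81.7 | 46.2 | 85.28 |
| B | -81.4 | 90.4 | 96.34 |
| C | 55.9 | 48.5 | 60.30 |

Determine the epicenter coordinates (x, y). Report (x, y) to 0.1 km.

Circle about each station: (x − 81.7)² + (y − 46.2)² = 85.28²; (x + 81.4)² + (y − 90.4)² = 96.34²; (x − 55.9)² + (y − 48.5)² = 60.30².
Subtracting the A equation from the B and C equations removes the quadratic terms:
-326.2 x + 88.4 y = 3980.07
-51.6 x + 4.6 y = 304.32
Solving the 2×2 system: x ≈ -2.8, y ≈ 34.7 km.

(-2.8, 34.7)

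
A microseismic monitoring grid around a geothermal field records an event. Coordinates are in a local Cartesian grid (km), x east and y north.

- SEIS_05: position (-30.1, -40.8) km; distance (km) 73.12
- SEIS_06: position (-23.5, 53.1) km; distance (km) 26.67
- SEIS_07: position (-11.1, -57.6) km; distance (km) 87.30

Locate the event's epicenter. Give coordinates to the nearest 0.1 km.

Circle about each station: (x + 30.1)² + (y + 40.8)² = 73.12²; (x + 23.5)² + (y − 53.1)² = 26.67²; (x + 11.1)² + (y + 57.6)² = 87.30².
Subtracting pairs of circle equations eliminates x²+y² and gives linear equations (the radical axes):
13.2 x + 187.8 y = 5436.46
38.0 x − 33.6 y = -1404.44
Solving the 2×2 system: x ≈ -10.7, y ≈ 29.7 km.
Check against SEIS_05 (with the unrounded x, y): √((x + 30.1)²+(y + 40.8)²) = 73.12 ≈ 73.12 km. ✓

(-10.7, 29.7)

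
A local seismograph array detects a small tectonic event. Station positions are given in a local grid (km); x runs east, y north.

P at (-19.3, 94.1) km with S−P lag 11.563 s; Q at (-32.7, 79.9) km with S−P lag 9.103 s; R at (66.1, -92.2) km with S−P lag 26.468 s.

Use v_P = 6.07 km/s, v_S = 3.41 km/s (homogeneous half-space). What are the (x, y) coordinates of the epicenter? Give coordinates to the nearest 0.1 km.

(-91.5, 40.4)

Distance from S−P lag: d = Δt · v_P v_S / (v_P − v_S) = Δt · (6.07·3.41)/(6.07−3.41) ≈ 7.7815·Δt.
So d_P = 89.98, d_Q = 70.83, d_R = 205.96 km.
Circle about each station: (x + 19.3)² + (y − 94.1)² = 89.98²; (x + 32.7)² + (y − 79.9)² = 70.83²; (x − 66.1)² + (y + 92.2)² = 205.96².
Subtracting the P equation from the Q and R equations removes the quadratic terms:
-26.8 x − 28.4 y = 1305.51
170.8 x − 372.6 y = -30680.37
Solving the 2×2 system: x ≈ -91.5, y ≈ 40.4 km.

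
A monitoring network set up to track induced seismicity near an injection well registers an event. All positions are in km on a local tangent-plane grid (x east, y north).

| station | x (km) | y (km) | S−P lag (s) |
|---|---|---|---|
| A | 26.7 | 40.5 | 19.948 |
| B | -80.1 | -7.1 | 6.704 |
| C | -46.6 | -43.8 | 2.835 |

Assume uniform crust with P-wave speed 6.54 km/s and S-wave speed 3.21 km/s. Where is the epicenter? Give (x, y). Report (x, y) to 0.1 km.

Distance from S−P lag: d = Δt · v_P v_S / (v_P − v_S) = Δt · (6.54·3.21)/(6.54−3.21) ≈ 6.3043·Δt.
So d_A = 125.76, d_B = 42.26, d_C = 17.87 km.
Circle about each station: (x − 26.7)² + (y − 40.5)² = 125.76²; (x + 80.1)² + (y + 7.1)² = 42.26²; (x + 46.6)² + (y + 43.8)² = 17.87².
Subtracting the A equation from the B and C equations removes the quadratic terms:
-213.6 x − 95.2 y = 18142.95
-146.6 x − 168.6 y = 17233.10
Solving the 2×2 system: x ≈ -64.3, y ≈ -46.3 km.

x ≈ -64.3 km, y ≈ -46.3 km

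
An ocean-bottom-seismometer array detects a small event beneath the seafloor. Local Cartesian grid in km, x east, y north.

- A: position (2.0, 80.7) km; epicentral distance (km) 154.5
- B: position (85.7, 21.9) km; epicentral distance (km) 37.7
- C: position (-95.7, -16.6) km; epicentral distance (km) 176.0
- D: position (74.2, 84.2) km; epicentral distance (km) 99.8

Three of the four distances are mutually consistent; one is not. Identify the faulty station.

Solve using three stations at a time. Using B, C, D (subtract circle equations pairwise → linear system) gives (x, y) ≈ (80.3, -15.4).
Distances from that point to each station vs reported:
  A: calculated 124.0 vs reported 154.5 → residual 30.5 km
  B: calculated 37.7 vs reported 37.7 → residual 0.0 km
  C: calculated 176.0 vs reported 176.0 → residual 0.0 km
  D: calculated 99.8 vs reported 99.8 → residual 0.0 km
B, C, D are mutually consistent (residuals ≈ 0); A is off by 30.5 km.

A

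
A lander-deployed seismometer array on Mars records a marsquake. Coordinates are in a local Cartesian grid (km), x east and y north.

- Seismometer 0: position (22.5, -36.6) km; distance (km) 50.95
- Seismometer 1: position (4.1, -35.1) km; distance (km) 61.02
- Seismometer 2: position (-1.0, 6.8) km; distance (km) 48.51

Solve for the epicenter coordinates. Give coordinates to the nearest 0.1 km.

Circle about each station: (x − 22.5)² + (y + 36.6)² = 50.95²; (x − 4.1)² + (y + 35.1)² = 61.02²; (x + 1.0)² + (y − 6.8)² = 48.51².
Subtracting pairs of circle equations eliminates x²+y² and gives linear equations (the radical axes):
-36.8 x + 3.0 y = -1724.53
-47.0 x + 86.8 y = -1555.89
Solving the 2×2 system: x ≈ 47.5, y ≈ 7.8 km.

47.5 km east, 7.8 km north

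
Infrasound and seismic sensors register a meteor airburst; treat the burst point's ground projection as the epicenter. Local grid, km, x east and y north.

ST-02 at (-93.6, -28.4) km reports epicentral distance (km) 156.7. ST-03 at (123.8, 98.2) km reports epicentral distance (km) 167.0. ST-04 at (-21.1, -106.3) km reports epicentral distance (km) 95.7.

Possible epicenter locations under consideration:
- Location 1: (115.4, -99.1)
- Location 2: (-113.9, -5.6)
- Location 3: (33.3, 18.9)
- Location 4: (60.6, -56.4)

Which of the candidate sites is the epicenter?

Location 4

For each candidate, compare |candidate − station| to the reported distance:
Location 1: residuals ST-02 63.9, ST-03 30.5, ST-04 41.0 → max 63.9 km
Location 2: residuals ST-02 126.2, ST-03 92.4, ST-04 41.2 → max 126.2 km
Location 3: residuals ST-02 21.3, ST-03 46.7, ST-04 40.8 → max 46.7 km
Location 4: residuals ST-02 0.0, ST-03 0.0, ST-04 0.0 → max 0.0 km
Only Location 4 has all residuals ≈ 0.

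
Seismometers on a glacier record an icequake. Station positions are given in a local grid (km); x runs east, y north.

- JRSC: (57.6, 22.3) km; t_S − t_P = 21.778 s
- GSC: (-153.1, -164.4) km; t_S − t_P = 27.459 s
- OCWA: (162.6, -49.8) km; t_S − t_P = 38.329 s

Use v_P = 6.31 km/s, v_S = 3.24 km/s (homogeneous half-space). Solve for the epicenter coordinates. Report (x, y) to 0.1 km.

Distance from S−P lag: d = Δt · v_P v_S / (v_P − v_S) = Δt · (6.31·3.24)/(6.31−3.24) ≈ 6.6594·Δt.
So d_JRSC = 145.03, d_GSC = 182.86, d_OCWA = 255.25 km.
Circle about each station: (x − 57.6)² + (y − 22.3)² = 145.03²; (x + 153.1)² + (y + 164.4)² = 182.86²; (x − 162.6)² + (y + 49.8)² = 255.25².
Subtracting pairs of circle equations eliminates x²+y² and gives linear equations (the radical axes):
-421.4 x − 373.4 y = 34247.84
210.0 x − 144.2 y = -19015.11
Solving the 2×2 system: x ≈ -86.5, y ≈ 5.9 km.

x ≈ -86.5 km, y ≈ 5.9 km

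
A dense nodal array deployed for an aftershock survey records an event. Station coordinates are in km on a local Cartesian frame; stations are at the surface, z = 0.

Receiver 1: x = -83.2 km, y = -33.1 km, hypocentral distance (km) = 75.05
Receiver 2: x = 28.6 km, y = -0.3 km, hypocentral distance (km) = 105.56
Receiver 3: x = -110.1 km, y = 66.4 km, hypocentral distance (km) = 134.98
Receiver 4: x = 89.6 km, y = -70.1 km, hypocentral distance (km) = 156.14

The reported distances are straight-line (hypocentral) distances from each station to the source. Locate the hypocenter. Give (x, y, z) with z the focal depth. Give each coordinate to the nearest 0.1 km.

Each station gives a sphere (x−x_i)² + (y−y_i)² + z² = d_i² (stations at z=0).
Subtracting the Receiver 1 sphere from Receiver 2 and Receiver 3: z² cancels, leaving linear equations in x and y:
223.6 x + 65.6 y = -12710.21
-53.8 x + 199.0 y = -4073.98
Solving: x ≈ -47.101, y ≈ -33.206 km (keep extra digits for the depth step; rounded: -47.1, -33.2).
Then from the Receiver 1 sphere: z² = 75.05² − (x + 83.2)² − (y + 33.1)² with x = -47.101, y = -33.206, so z ≈ 65.798 ≈ 65.8 km.

x ≈ -47.1 km, y ≈ -33.2 km, depth ≈ 65.8 km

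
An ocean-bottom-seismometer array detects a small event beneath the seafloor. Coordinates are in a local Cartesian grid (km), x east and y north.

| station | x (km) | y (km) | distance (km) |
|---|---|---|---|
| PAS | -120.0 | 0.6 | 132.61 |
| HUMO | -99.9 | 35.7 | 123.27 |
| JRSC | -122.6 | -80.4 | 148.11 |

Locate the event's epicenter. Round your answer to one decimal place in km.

Circle about each station: (x + 120.0)² + (y − 0.6)² = 132.61²; (x + 99.9)² + (y − 35.7)² = 123.27²; (x + 122.6)² + (y + 80.4)² = 148.11².
Subtracting pairs of circle equations eliminates x²+y² and gives linear equations (the radical axes):
40.2 x + 70.2 y = -755.94
-5.2 x − 162.0 y = 2743.40
Solving the 2×2 system: x ≈ 11.4, y ≈ -17.3 km.

x ≈ 11.4 km, y ≈ -17.3 km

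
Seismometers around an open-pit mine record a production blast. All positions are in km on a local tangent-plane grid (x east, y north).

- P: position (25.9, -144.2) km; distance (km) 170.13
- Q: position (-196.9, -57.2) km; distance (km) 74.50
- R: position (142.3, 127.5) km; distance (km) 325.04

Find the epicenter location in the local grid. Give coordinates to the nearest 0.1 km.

Circle about each station: (x − 25.9)² + (y + 144.2)² = 170.13²; (x + 196.9)² + (y + 57.2)² = 74.50²; (x − 142.3)² + (y − 127.5)² = 325.04².
Subtracting the P equation from the Q and R equations removes the quadratic terms:
-445.6 x + 174.0 y = 43970.97
232.8 x + 543.4 y = -61665.69
Solving the 2×2 system: x ≈ -122.5, y ≈ -61.0 km.
Check against P (with the unrounded x, y): √((x − 25.9)²+(y + 144.2)²) = 170.13 ≈ 170.13 km. ✓

x ≈ -122.5 km, y ≈ -61.0 km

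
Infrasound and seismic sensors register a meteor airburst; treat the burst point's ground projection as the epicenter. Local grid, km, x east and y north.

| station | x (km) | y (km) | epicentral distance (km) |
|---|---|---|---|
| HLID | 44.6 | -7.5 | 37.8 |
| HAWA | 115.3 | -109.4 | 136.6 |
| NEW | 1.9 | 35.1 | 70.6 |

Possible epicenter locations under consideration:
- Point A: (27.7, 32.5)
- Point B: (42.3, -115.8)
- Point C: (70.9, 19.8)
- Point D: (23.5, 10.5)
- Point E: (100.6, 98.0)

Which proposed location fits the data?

For each candidate, compare |candidate − station| to the reported distance:
Point A: residuals HLID 5.6, HAWA 30.2, NEW 44.7 → max 44.7 km
Point B: residuals HLID 70.5, HAWA 63.3, NEW 85.6 → max 85.6 km
Point C: residuals HLID 0.1, HAWA 0.0, NEW 0.1 → max 0.1 km
Point D: residuals HLID 10.1, HAWA 14.4, NEW 37.9 → max 37.9 km
Point E: residuals HLID 81.6, HAWA 71.3, NEW 46.4 → max 81.6 km
Only Point C has all residuals ≈ 0.

Point C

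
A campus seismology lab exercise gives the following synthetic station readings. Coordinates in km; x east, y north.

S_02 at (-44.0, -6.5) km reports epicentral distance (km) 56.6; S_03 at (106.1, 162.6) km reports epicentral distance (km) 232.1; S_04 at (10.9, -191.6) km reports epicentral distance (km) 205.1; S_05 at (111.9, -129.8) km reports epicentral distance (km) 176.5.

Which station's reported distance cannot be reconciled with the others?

S_03

Solve using three stations at a time. Using S_02, S_04, S_05 (subtract circle equations pairwise → linear system) gives (x, y) ≈ (8.9, 13.5).
Distances from that point to each station vs reported:
  S_02: calculated 56.5 vs reported 56.6 → residual 0.1 km
  S_03: calculated 178.0 vs reported 232.1 → residual 54.1 km
  S_04: calculated 205.1 vs reported 205.1 → residual 0.0 km
  S_05: calculated 176.5 vs reported 176.5 → residual 0.0 km
S_02, S_04, S_05 are mutually consistent (residuals ≈ 0); S_03 is off by 54.1 km.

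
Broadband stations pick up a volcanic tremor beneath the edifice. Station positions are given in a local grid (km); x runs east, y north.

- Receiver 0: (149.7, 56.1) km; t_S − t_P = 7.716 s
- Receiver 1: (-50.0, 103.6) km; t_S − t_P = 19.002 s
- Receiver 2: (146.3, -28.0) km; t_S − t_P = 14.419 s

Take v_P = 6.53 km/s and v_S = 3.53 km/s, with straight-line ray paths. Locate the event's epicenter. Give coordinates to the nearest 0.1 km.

Distance from S−P lag: d = Δt · v_P v_S / (v_P − v_S) = Δt · (6.53·3.53)/(6.53−3.53) ≈ 7.6836·Δt.
So d_Receiver 0 = 59.29, d_Receiver 1 = 146.00, d_Receiver 2 = 110.79 km.
Circle about each station: (x − 149.7)² + (y − 56.1)² = 59.29²; (x + 50.0)² + (y − 103.6)² = 146.00²; (x − 146.3)² + (y + 28.0)² = 110.79².
Subtracting pairs of circle equations eliminates x²+y² and gives linear equations (the radical axes):
-399.4 x + 95.0 y = -30125.04
-6.8 x − 168.2 y = -12128.73
Solving the 2×2 system: x ≈ 91.7, y ≈ 68.4 km.

91.7 km east, 68.4 km north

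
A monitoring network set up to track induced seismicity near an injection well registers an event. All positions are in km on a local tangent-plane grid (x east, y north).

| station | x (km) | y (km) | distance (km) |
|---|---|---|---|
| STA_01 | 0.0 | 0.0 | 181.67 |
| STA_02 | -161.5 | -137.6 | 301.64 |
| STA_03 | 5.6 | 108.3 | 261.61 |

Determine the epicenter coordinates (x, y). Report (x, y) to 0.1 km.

Circle about each station: x² + y² = 181.67²; (x + 161.5)² + (y + 137.6)² = 301.64²; (x − 5.6)² + (y − 108.3)² = 261.61².
Subtracting the STA_01 equation from the STA_02 and STA_03 equations removes the quadratic terms:
-323.0 x − 275.2 y = -12966.69
11.2 x + 216.6 y = -23675.55
Solving the 2×2 system: x ≈ 139.4, y ≈ -116.5 km.

x ≈ 139.4 km, y ≈ -116.5 km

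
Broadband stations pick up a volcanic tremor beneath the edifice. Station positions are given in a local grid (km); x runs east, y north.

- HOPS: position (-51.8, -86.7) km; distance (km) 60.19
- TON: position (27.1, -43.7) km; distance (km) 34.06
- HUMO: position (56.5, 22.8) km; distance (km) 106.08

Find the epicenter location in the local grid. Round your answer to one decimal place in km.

6.2 km east, -70.6 km north

Circle about each station: (x + 51.8)² + (y + 86.7)² = 60.19²; (x − 27.1)² + (y + 43.7)² = 34.06²; (x − 56.5)² + (y − 22.8)² = 106.08².
Subtracting pairs of circle equations eliminates x²+y² and gives linear equations (the radical axes):
157.8 x + 86.0 y = -5093.28
216.6 x + 219.0 y = -14118.17
Solving the 2×2 system: x ≈ 6.2, y ≈ -70.6 km.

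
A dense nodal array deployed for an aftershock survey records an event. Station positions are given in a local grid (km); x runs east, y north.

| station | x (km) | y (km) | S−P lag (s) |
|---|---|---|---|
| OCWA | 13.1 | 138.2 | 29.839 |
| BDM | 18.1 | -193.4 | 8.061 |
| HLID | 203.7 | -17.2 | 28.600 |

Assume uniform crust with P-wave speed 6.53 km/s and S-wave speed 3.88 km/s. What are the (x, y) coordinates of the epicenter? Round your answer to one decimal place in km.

Distance from S−P lag: d = Δt · v_P v_S / (v_P − v_S) = Δt · (6.53·3.88)/(6.53−3.88) ≈ 9.5609·Δt.
So d_OCWA = 285.29, d_BDM = 77.07, d_HLID = 273.44 km.
Circle about each station: (x − 13.1)² + (y − 138.2)² = 285.29²; (x − 18.1)² + (y + 193.4)² = 77.07²; (x − 203.7)² + (y + 17.2)² = 273.44².
Subtracting pairs of circle equations eliminates x²+y² and gives linear equations (the radical axes):
10.0 x − 663.2 y = 93910.92
381.2 x − 310.8 y = 29139.63
Solving the 2×2 system: x ≈ -39.5, y ≈ -142.2 km.

x ≈ -39.5 km, y ≈ -142.2 km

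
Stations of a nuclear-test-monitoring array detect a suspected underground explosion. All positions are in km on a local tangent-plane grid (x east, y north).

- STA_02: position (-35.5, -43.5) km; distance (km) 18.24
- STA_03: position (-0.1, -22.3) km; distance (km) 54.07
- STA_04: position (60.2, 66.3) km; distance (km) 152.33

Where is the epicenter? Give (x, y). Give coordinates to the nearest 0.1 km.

Circle about each station: (x + 35.5)² + (y + 43.5)² = 18.24²; (x + 0.1)² + (y + 22.3)² = 54.07²; (x − 60.2)² + (y − 66.3)² = 152.33².
Subtracting the STA_02 equation from the STA_03 and STA_04 equations removes the quadratic terms:
70.8 x + 42.4 y = -5246.07
191.4 x + 219.6 y = -18004.50
Solving the 2×2 system: x ≈ -52.3, y ≈ -36.4 km.
Check against STA_02 (with the unrounded x, y): √((x + 35.5)²+(y + 43.5)²) = 18.23 ≈ 18.24 km. ✓

(-52.3, -36.4)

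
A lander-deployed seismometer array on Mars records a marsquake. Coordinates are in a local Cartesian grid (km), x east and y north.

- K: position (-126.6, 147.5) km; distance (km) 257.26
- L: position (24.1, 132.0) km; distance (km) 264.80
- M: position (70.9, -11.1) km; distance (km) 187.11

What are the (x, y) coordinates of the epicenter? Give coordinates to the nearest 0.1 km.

-89.7 km east, -107.1 km north

Circle about each station: (x + 126.6)² + (y − 147.5)² = 257.26²; (x − 24.1)² + (y − 132.0)² = 264.80²; (x − 70.9)² + (y + 11.1)² = 187.11².
Subtracting the K equation from the L and M equations removes the quadratic terms:
301.4 x − 31.0 y = -23715.33
395.0 x − 317.2 y = -1461.23
Solving the 2×2 system: x ≈ -89.7, y ≈ -107.1 km.
Check against K (with the unrounded x, y): √((x + 126.6)²+(y − 147.5)²) = 257.25 ≈ 257.26 km. ✓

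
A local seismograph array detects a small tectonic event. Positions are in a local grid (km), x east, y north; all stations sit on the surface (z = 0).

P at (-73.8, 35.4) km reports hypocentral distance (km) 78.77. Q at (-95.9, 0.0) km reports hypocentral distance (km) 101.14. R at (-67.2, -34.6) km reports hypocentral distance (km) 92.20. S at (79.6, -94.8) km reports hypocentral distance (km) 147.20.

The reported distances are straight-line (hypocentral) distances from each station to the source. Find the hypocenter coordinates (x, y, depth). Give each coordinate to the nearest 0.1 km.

x ≈ -2.6 km, y ≈ 23.2 km, depth ≈ 31.4 km

Each station gives a sphere (x−x_i)² + (y−y_i)² + z² = d_i² (stations at z=0).
Subtracting the P sphere from Q and R: z² cancels, leaving linear equations in x and y:
-44.2 x − 70.8 y = -1527.38
13.2 x − 140.0 y = -3282.73
Solving: x ≈ -2.609, y ≈ 23.202 km (keep extra digits for the depth step; rounded: -2.6, 23.2).
Then from the P sphere: z² = 78.77² − (x + 73.8)² − (y − 35.4)² with x = -2.609, y = 23.202, so z ≈ 31.429 ≈ 31.4 km.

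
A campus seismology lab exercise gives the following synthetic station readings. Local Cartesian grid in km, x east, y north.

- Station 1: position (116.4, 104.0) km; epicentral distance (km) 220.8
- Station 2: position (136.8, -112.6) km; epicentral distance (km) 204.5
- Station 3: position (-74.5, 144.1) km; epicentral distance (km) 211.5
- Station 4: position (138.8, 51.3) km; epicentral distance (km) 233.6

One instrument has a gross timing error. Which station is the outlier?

Station 1

Solve using three stations at a time. Using Station 2, Station 3, Station 4 (subtract circle equations pairwise → linear system) gives (x, y) ≈ (-62.6, -67.1).
Distances from that point to each station vs reported:
  Station 1: calculated 247.6 vs reported 220.8 → residual 26.8 km
  Station 2: calculated 204.5 vs reported 204.5 → residual 0.0 km
  Station 3: calculated 211.5 vs reported 211.5 → residual 0.0 km
  Station 4: calculated 233.6 vs reported 233.6 → residual 0.0 km
Station 2, Station 3, Station 4 are mutually consistent (residuals ≈ 0); Station 1 is off by 26.8 km.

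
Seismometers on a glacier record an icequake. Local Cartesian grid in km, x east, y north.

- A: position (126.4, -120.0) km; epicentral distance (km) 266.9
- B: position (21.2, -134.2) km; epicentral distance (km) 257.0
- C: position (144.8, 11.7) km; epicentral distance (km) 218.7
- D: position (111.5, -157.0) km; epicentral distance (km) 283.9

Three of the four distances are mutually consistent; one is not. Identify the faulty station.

Solve using three stations at a time. Using A, C, D (subtract circle equations pairwise → linear system) gives (x, y) ≈ (-67.4, 63.1).
Distances from that point to each station vs reported:
  A: calculated 266.6 vs reported 266.9 → residual 0.3 km
  B: calculated 216.2 vs reported 257.0 → residual 40.8 km
  C: calculated 218.3 vs reported 218.7 → residual 0.4 km
  D: calculated 283.6 vs reported 283.9 → residual 0.3 km
A, C, D are mutually consistent (residuals ≈ 0); B is off by 40.8 km.

B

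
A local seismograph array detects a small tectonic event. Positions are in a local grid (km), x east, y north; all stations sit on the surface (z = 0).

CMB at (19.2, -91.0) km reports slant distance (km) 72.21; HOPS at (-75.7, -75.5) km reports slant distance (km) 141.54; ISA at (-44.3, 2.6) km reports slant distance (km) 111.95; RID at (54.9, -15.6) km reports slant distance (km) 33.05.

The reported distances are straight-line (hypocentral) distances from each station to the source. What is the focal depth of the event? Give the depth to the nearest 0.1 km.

Each station gives a sphere (x−x_i)² + (y−y_i)² + z² = d_i² (stations at z=0).
Subtracting the CMB sphere from HOPS and ISA: z² cancels, leaving linear equations in x and y:
-189.8 x + 31.0 y = -12038.19
-127.0 x + 187.2 y = -13998.91
Solving: x ≈ 57.593, y ≈ -35.708 km (keep extra digits for the depth step; rounded: 57.6, -35.7).
Then from the CMB sphere: z² = 72.21² − (x − 19.2)² − (y + 91.0)² with x = 57.593, y = -35.708, so z ≈ 26.135 ≈ 26.1 km.

depth ≈ 26.1 km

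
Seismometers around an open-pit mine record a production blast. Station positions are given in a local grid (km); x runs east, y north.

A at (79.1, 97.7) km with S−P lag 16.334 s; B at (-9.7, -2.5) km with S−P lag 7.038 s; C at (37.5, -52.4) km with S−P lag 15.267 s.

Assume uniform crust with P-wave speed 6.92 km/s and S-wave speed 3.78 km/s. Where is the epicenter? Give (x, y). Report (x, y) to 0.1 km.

Distance from S−P lag: d = Δt · v_P v_S / (v_P − v_S) = Δt · (6.92·3.78)/(6.92−3.78) ≈ 8.3304·Δt.
So d_A = 136.07, d_B = 58.63, d_C = 127.18 km.
Circle about each station: (x − 79.1)² + (y − 97.7)² = 136.07²; (x + 9.7)² + (y + 2.5)² = 58.63²; (x − 37.5)² + (y + 52.4)² = 127.18².
Subtracting the A equation from the B and C equations removes the quadratic terms:
-177.6 x − 200.4 y = -624.19
-83.2 x − 300.2 y = -9309.80
Solving the 2×2 system: x ≈ -45.8, y ≈ 43.7 km.

x ≈ -45.8 km, y ≈ 43.7 km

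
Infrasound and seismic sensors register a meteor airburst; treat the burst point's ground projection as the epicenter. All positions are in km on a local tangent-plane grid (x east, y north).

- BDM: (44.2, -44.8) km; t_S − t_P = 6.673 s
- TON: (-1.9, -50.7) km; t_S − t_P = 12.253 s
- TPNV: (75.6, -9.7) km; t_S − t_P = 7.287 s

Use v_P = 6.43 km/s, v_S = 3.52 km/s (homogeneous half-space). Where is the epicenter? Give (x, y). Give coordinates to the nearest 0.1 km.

Distance from S−P lag: d = Δt · v_P v_S / (v_P − v_S) = Δt · (6.43·3.52)/(6.43−3.52) ≈ 7.7779·Δt.
So d_BDM = 51.90, d_TON = 95.30, d_TPNV = 56.68 km.
Circle about each station: (x − 44.2)² + (y + 44.8)² = 51.90²; (x + 1.9)² + (y + 50.7)² = 95.30²; (x − 75.6)² + (y + 9.7)² = 56.68².
Subtracting the BDM equation from the TON and TPNV equations removes the quadratic terms:
-92.2 x − 11.8 y = -7775.06
62.8 x + 70.2 y = 1329.76
Solving the 2×2 system: x ≈ 92.5, y ≈ -63.8 km.
Check against BDM (with the unrounded x, y): √((x − 44.2)²+(y + 44.8)²) = 51.90 ≈ 51.90 km. ✓

(92.5, -63.8)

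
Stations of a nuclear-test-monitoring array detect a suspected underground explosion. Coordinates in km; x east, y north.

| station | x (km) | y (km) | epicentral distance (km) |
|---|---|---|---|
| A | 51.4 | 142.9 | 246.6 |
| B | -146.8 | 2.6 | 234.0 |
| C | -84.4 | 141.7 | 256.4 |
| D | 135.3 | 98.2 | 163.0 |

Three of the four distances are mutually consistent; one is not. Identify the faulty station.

Solve using three stations at a time. Using B, C, D (subtract circle equations pairwise → linear system) gives (x, y) ≈ (79.9, -55.1).
Distances from that point to each station vs reported:
  A: calculated 200.0 vs reported 246.6 → residual 46.6 km
  B: calculated 234.0 vs reported 234.0 → residual 0.0 km
  C: calculated 256.4 vs reported 256.4 → residual 0.0 km
  D: calculated 162.9 vs reported 163.0 → residual 0.1 km
B, C, D are mutually consistent (residuals ≈ 0); A is off by 46.6 km.

A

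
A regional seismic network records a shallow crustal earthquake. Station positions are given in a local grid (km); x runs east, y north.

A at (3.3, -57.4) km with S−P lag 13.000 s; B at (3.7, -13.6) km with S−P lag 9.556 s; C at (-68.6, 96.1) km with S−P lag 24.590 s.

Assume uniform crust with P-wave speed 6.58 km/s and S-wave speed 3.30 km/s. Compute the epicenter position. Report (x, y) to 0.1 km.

Distance from S−P lag: d = Δt · v_P v_S / (v_P − v_S) = Δt · (6.58·3.30)/(6.58−3.30) ≈ 6.6201·Δt.
So d_A = 86.06, d_B = 63.26, d_C = 162.79 km.
Circle about each station: (x − 3.3)² + (y + 57.4)² = 86.06²; (x − 3.7)² + (y + 13.6)² = 63.26²; (x + 68.6)² + (y − 96.1)² = 162.79².
Subtracting pairs of circle equations eliminates x²+y² and gives linear equations (the radical axes):
0.8 x + 87.6 y = 297.50
-143.8 x + 307.0 y = -8458.74
Solving the 2×2 system: x ≈ 64.8, y ≈ 2.8 km.

(64.8, 2.8)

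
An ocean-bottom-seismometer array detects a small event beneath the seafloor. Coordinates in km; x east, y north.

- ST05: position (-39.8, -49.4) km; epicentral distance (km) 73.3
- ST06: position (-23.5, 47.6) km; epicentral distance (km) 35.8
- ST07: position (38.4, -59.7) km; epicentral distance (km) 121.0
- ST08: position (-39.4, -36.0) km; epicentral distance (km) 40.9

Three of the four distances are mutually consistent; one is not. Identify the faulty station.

ST08

Solve using three stations at a time. Using ST05, ST06, ST07 (subtract circle equations pairwise → linear system) gives (x, y) ≈ (-49.7, 23.2).
Distances from that point to each station vs reported:
  ST05: calculated 73.3 vs reported 73.3 → residual 0.0 km
  ST06: calculated 35.8 vs reported 35.8 → residual 0.0 km
  ST07: calculated 121.0 vs reported 121.0 → residual 0.0 km
  ST08: calculated 60.1 vs reported 40.9 → residual 19.2 km
ST05, ST06, ST07 are mutually consistent (residuals ≈ 0); ST08 is off by 19.2 km.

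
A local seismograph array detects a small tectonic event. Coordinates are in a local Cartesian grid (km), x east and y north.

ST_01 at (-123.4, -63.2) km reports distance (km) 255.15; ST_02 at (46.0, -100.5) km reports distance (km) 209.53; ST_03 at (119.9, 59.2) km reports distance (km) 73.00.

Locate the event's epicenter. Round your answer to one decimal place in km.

Circle about each station: (x + 123.4)² + (y + 63.2)² = 255.15²; (x − 46.0)² + (y + 100.5)² = 209.53²; (x − 119.9)² + (y − 59.2)² = 73.00².
Subtracting the ST_01 equation from the ST_02 and ST_03 equations removes the quadratic terms:
338.8 x − 74.6 y = 14193.15
486.6 x + 244.8 y = 58431.37
Solving the 2×2 system: x ≈ 65.7, y ≈ 108.1 km.
Check against ST_01 (with the unrounded x, y): √((x + 123.4)²+(y + 63.2)²) = 255.15 ≈ 255.15 km. ✓

65.7 km east, 108.1 km north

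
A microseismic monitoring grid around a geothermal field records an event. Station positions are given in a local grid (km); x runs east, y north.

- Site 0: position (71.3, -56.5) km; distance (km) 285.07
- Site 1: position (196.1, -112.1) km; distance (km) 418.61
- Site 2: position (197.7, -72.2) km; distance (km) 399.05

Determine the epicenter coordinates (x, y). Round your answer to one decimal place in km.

Circle about each station: (x − 71.3)² + (y + 56.5)² = 285.07²; (x − 196.1)² + (y + 112.1)² = 418.61²; (x − 197.7)² + (y + 72.2)² = 399.05².
Subtracting the Site 0 equation from the Site 1 and Site 2 equations removes the quadratic terms:
249.6 x − 111.2 y = -51223.75
252.8 x − 31.4 y = -41953.81
Solving the 2×2 system: x ≈ -150.8, y ≈ 122.2 km.

-150.8 km east, 122.2 km north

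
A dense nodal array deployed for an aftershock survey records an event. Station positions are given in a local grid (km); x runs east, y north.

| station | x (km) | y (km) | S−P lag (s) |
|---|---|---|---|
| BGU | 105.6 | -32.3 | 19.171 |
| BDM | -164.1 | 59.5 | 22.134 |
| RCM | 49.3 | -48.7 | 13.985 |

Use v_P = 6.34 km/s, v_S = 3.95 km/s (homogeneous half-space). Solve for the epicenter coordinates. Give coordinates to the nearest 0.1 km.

Distance from S−P lag: d = Δt · v_P v_S / (v_P − v_S) = Δt · (6.34·3.95)/(6.34−3.95) ≈ 10.4782·Δt.
So d_BGU = 200.88, d_BDM = 231.93, d_RCM = 146.54 km.
Circle about each station: (x − 105.6)² + (y + 32.3)² = 200.88²; (x + 164.1)² + (y − 59.5)² = 231.93²; (x − 49.3)² + (y + 48.7)² = 146.54².
Subtracting the BGU equation from the BDM and RCM equations removes the quadratic terms:
-539.4 x + 183.6 y = 4835.66
-112.6 x − 32.8 y = 11486.33
Solving the 2×2 system: x ≈ -59.1, y ≈ -147.3 km.
Check against BGU (with the unrounded x, y): √((x − 105.6)²+(y + 32.3)²) = 200.88 ≈ 200.88 km. ✓

-59.1 km east, -147.3 km north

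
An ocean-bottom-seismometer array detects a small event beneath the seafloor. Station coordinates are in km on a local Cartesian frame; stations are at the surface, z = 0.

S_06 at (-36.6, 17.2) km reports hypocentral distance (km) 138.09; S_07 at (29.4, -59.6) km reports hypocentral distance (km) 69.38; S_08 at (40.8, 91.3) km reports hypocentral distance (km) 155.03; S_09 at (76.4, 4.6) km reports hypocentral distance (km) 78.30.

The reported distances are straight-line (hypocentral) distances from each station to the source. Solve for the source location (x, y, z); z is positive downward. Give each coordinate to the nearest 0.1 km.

Each station gives a sphere (x−x_i)² + (y−y_i)² + z² = d_i² (stations at z=0).
Subtracting the S_06 sphere from S_07 and S_08: z² cancels, leaving linear equations in x and y:
132.0 x − 153.6 y = 17036.38
154.8 x + 148.2 y = 3399.48
Solving: x ≈ 70.304, y ≈ -50.496 km (keep extra digits for the depth step; rounded: 70.3, -50.5).
Then from the S_06 sphere: z² = 138.09² − (x + 36.6)² − (y − 17.2)² with x = 70.304, y = -50.496, so z ≈ 55.296 ≈ 55.3 km.

x ≈ 70.3 km, y ≈ -50.5 km, depth ≈ 55.3 km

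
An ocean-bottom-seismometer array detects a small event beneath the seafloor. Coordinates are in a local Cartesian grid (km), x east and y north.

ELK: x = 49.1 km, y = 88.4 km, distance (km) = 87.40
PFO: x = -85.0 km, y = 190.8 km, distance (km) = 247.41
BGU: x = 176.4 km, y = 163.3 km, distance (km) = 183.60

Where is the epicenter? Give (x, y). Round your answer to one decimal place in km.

Circle about each station: (x − 49.1)² + (y − 88.4)² = 87.40²; (x + 85.0)² + (y − 190.8)² = 247.41²; (x − 176.4)² + (y − 163.3)² = 183.60².
Subtracting pairs of circle equations eliminates x²+y² and gives linear equations (the radical axes):
-268.2 x + 204.8 y = -20168.68
254.6 x + 149.8 y = 21488.28
Solving the 2×2 system: x ≈ 80.4, y ≈ 6.8 km.

x ≈ 80.4 km, y ≈ 6.8 km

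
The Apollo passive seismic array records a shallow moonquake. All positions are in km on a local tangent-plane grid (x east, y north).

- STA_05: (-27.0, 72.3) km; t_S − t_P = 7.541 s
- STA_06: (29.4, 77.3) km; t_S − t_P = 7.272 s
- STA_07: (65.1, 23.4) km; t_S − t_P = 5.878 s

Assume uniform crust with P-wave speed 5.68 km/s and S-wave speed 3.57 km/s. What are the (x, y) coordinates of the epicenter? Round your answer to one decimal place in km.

Distance from S−P lag: d = Δt · v_P v_S / (v_P − v_S) = Δt · (5.68·3.57)/(5.68−3.57) ≈ 9.6102·Δt.
So d_STA_05 = 72.47, d_STA_06 = 69.89, d_STA_07 = 56.49 km.
Circle about each station: (x + 27.0)² + (y − 72.3)² = 72.47²; (x − 29.4)² + (y − 77.3)² = 69.89²; (x − 65.1)² + (y − 23.4)² = 56.49².
Subtracting the STA_05 equation from the STA_06 and STA_07 equations removes the quadratic terms:
112.8 x + 10.0 y = 1250.65
184.2 x − 97.8 y = 890.06
Solving the 2×2 system: x ≈ 10.2, y ≈ 10.1 km.

(10.2, 10.1)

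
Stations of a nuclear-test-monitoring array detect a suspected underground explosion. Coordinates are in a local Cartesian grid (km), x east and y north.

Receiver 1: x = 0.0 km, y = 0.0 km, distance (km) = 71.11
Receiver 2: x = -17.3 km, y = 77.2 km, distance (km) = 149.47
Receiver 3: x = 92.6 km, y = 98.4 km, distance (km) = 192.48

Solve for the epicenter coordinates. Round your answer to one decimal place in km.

Circle about each station: x² + y² = 71.11²; (x + 17.3)² + (y − 77.2)² = 149.47²; (x − 92.6)² + (y − 98.4)² = 192.48².
Subtracting the Receiver 1 equation from the Receiver 2 and Receiver 3 equations removes the quadratic terms:
-34.6 x + 154.4 y = -11025.52
185.2 x + 196.8 y = -13734.60
Solving the 2×2 system: x ≈ 1.4, y ≈ -71.1 km.

(1.4, -71.1)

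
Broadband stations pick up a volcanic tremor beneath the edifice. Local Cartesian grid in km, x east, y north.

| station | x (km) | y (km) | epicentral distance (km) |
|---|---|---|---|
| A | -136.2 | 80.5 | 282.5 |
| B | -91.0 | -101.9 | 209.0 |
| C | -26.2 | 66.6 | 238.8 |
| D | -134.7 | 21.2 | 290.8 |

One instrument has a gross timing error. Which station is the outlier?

Solve using three stations at a time. Using B, C, D (subtract circle equations pairwise → linear system) gives (x, y) ≈ (117.0, -124.8).
Distances from that point to each station vs reported:
  A: calculated 326.0 vs reported 282.5 → residual 43.5 km
  B: calculated 209.3 vs reported 209.0 → residual 0.3 km
  C: calculated 239.1 vs reported 238.8 → residual 0.3 km
  D: calculated 291.0 vs reported 290.8 → residual 0.2 km
B, C, D are mutually consistent (residuals ≈ 0); A is off by 43.5 km.

A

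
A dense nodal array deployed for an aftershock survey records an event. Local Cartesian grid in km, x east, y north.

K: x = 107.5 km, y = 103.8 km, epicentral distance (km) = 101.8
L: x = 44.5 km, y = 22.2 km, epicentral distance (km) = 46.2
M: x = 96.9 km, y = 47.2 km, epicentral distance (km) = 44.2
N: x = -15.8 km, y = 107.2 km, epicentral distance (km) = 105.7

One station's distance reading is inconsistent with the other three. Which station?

N

Solve using three stations at a time. Using K, L, M (subtract circle equations pairwise → linear system) gives (x, y) ≈ (87.0, 4.0).
Distances from that point to each station vs reported:
  K: calculated 101.8 vs reported 101.8 → residual 0.0 km
  L: calculated 46.3 vs reported 46.2 → residual 0.1 km
  M: calculated 44.3 vs reported 44.2 → residual 0.1 km
  N: calculated 145.7 vs reported 105.7 → residual 40.0 km
K, L, M are mutually consistent (residuals ≈ 0); N is off by 40.0 km.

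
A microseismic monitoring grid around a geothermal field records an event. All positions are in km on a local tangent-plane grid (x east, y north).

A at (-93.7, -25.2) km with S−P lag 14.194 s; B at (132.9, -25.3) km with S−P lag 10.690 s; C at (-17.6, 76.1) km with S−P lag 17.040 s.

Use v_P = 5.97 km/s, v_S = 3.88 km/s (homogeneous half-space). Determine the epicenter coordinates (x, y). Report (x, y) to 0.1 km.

x ≈ 43.2 km, y ≈ -102.7 km

Distance from S−P lag: d = Δt · v_P v_S / (v_P − v_S) = Δt · (5.97·3.88)/(5.97−3.88) ≈ 11.0831·Δt.
So d_A = 157.31, d_B = 118.48, d_C = 188.86 km.
Circle about each station: (x + 93.7)² + (y + 25.2)² = 157.31²; (x − 132.9)² + (y + 25.3)² = 118.48²; (x + 17.6)² + (y − 76.1)² = 188.86².
Subtracting the A equation from the B and C equations removes the quadratic terms:
453.2 x − 0.2 y = 19596.70
152.2 x + 202.6 y = -14235.42
Solving the 2×2 system: x ≈ 43.2, y ≈ -102.7 km.
Check against A (with the unrounded x, y): √((x + 93.7)²+(y + 25.2)²) = 157.32 ≈ 157.31 km. ✓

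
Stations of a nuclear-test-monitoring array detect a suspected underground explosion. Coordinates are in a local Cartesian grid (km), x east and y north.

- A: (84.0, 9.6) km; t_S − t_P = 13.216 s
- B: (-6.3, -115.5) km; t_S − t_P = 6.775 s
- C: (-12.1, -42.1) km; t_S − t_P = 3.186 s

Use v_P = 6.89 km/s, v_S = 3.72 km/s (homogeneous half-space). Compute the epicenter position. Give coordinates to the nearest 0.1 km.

Distance from S−P lag: d = Δt · v_P v_S / (v_P − v_S) = Δt · (6.89·3.72)/(6.89−3.72) ≈ 8.0854·Δt.
So d_A = 106.86, d_B = 54.78, d_C = 25.76 km.
Circle about each station: (x − 84.0)² + (y − 9.6)² = 106.86²; (x + 6.3)² + (y + 115.5)² = 54.78²; (x + 12.1)² + (y + 42.1)² = 25.76².
Subtracting the A equation from the B and C equations removes the quadratic terms:
-180.6 x − 250.2 y = 14649.99
-192.2 x − 103.4 y = 5526.14
Solving the 2×2 system: x ≈ 4.5, y ≈ -61.8 km.
Check against A (with the unrounded x, y): √((x − 84.0)²+(y − 9.6)²) = 106.86 ≈ 106.86 km. ✓

4.5 km east, -61.8 km north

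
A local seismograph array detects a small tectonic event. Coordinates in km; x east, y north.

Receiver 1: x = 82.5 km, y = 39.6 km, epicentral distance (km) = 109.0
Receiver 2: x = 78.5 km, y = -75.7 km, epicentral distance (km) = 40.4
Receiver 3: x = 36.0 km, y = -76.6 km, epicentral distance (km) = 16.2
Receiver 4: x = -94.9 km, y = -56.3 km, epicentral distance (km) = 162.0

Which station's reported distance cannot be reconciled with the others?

Receiver 4

Solve using three stations at a time. Using Receiver 1, Receiver 2, Receiver 3 (subtract circle equations pairwise → linear system) gives (x, y) ≈ (40.8, -61.1).
Distances from that point to each station vs reported:
  Receiver 1: calculated 109.0 vs reported 109.0 → residual 0.0 km
  Receiver 2: calculated 40.4 vs reported 40.4 → residual 0.0 km
  Receiver 3: calculated 16.2 vs reported 16.2 → residual 0.0 km
  Receiver 4: calculated 135.8 vs reported 162.0 → residual 26.2 km
Receiver 1, Receiver 2, Receiver 3 are mutually consistent (residuals ≈ 0); Receiver 4 is off by 26.2 km.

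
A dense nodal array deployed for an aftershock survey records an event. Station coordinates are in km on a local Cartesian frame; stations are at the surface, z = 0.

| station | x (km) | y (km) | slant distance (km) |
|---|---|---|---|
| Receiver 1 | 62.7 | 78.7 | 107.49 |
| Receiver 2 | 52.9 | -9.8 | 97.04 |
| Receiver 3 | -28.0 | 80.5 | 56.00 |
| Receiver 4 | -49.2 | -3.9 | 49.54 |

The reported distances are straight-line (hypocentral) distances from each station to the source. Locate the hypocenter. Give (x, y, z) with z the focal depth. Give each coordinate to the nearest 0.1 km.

(-30.0, 32.1, 28.1)

Each station gives a sphere (x−x_i)² + (y−y_i)² + z² = d_i² (stations at z=0).
Subtracting the Receiver 1 sphere from Receiver 2 and Receiver 3: z² cancels, leaving linear equations in x and y:
-19.6 x − 177.0 y = -5093.19
-181.4 x + 3.6 y = 5557.37
Solving: x ≈ -29.999, y ≈ 32.097 km (keep extra digits for the depth step; rounded: -30.0, 32.1).
Then from the Receiver 1 sphere: z² = 107.49² − (x − 62.7)² − (y − 78.7)² with x = -29.999, y = 32.097, so z ≈ 28.092 ≈ 28.1 km.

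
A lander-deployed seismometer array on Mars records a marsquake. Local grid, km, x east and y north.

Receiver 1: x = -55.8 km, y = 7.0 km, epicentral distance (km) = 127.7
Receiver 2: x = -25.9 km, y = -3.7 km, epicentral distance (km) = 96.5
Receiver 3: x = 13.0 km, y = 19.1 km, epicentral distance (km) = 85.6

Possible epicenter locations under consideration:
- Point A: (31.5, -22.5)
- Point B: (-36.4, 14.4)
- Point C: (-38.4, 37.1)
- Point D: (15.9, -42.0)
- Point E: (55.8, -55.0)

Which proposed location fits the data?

Point E

For each candidate, compare |candidate − station| to the reported distance:
Point A: residuals Receiver 1 35.6, Receiver 2 36.1, Receiver 3 40.1 → max 40.1 km
Point B: residuals Receiver 1 106.9, Receiver 2 75.6, Receiver 3 36.0 → max 106.9 km
Point C: residuals Receiver 1 92.9, Receiver 2 53.8, Receiver 3 31.1 → max 92.9 km
Point D: residuals Receiver 1 40.9, Receiver 2 39.8, Receiver 3 24.4 → max 40.9 km
Point E: residuals Receiver 1 0.0, Receiver 2 0.0, Receiver 3 0.0 → max 0.0 km
Only Point E has all residuals ≈ 0.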